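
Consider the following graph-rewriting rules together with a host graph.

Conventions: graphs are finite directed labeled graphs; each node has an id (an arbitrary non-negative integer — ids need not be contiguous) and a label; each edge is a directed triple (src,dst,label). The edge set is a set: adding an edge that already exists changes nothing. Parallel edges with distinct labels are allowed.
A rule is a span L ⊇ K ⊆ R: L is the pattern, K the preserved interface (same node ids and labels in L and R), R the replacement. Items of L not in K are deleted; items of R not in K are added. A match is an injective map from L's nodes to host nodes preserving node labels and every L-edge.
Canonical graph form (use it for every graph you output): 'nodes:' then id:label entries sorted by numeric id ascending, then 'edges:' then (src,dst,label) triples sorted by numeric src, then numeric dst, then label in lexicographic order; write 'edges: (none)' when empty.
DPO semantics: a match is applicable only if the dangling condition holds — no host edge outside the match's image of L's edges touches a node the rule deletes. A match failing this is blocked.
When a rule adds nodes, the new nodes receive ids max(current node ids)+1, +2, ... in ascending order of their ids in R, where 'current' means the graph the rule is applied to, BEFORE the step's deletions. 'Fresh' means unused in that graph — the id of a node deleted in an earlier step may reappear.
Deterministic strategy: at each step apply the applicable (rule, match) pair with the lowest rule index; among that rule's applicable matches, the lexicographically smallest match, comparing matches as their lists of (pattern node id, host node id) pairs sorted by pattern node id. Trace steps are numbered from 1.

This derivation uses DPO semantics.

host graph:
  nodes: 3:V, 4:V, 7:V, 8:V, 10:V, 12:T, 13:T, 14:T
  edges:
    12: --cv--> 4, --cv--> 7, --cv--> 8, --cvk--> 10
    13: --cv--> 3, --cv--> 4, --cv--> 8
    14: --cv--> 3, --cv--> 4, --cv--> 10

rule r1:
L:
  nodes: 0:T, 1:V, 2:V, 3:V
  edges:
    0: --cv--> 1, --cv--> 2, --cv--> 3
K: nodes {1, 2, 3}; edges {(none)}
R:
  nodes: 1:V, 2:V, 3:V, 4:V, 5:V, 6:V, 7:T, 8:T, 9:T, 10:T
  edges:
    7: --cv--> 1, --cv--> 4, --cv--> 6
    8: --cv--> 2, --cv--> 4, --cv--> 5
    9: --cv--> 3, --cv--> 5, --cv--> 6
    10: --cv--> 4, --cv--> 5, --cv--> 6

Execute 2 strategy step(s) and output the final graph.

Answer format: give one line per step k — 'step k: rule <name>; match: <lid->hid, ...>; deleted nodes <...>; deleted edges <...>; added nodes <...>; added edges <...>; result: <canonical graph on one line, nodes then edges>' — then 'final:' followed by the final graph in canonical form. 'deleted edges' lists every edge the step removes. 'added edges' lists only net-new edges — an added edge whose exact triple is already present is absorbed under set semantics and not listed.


step 1: rule r1; match: 0->13, 1->3, 2->4, 3->8; deleted nodes 13; deleted edges (13,3,cv); (13,4,cv); (13,8,cv); added nodes 15, 16, 17, 18, 19, 20, 21; added edges (18,3,cv); (18,15,cv); (18,17,cv); (19,4,cv); (19,15,cv); (19,16,cv); (20,8,cv); (20,16,cv); (20,17,cv); (21,15,cv); (21,16,cv); (21,17,cv); result: nodes: 3:V, 4:V, 7:V, 8:V, 10:V, 12:T, 14:T, 15:V, 16:V, 17:V, 18:T, 19:T, 20:T, 21:T edges: (12,4,cv); (12,7,cv); (12,8,cv); (12,10,cvk); (14,3,cv); (14,4,cv); (14,10,cv); (18,3,cv); (18,15,cv); (18,17,cv); (19,4,cv); (19,15,cv); (19,16,cv); (20,8,cv); (20,16,cv); (20,17,cv); (21,15,cv); (21,16,cv); (21,17,cv)
step 2: rule r1; match: 0->14, 1->3, 2->4, 3->10; deleted nodes 14; deleted edges (14,3,cv); (14,4,cv); (14,10,cv); added nodes 22, 23, 24, 25, 26, 27, 28; added edges (25,3,cv); (25,22,cv); (25,24,cv); (26,4,cv); (26,22,cv); (26,23,cv); (27,10,cv); (27,23,cv); (27,24,cv); (28,22,cv); (28,23,cv); (28,24,cv); result: nodes: 3:V, 4:V, 7:V, 8:V, 10:V, 12:T, 15:V, 16:V, 17:V, 18:T, 19:T, 20:T, 21:T, 22:V, 23:V, 24:V, 25:T, 26:T, 27:T, 28:T edges: (12,4,cv); (12,7,cv); (12,8,cv); (12,10,cvk); (18,3,cv); (18,15,cv); (18,17,cv); (19,4,cv); (19,15,cv); (19,16,cv); (20,8,cv); (20,16,cv); (20,17,cv); (21,15,cv); (21,16,cv); (21,17,cv); (25,3,cv); (25,22,cv); (25,24,cv); (26,4,cv); (26,22,cv); (26,23,cv); (27,10,cv); (27,23,cv); (27,24,cv); (28,22,cv); (28,23,cv); (28,24,cv)
final:
nodes: 3:V, 4:V, 7:V, 8:V, 10:V, 12:T, 15:V, 16:V, 17:V, 18:T, 19:T, 20:T, 21:T, 22:V, 23:V, 24:V, 25:T, 26:T, 27:T, 28:T
edges: (12,4,cv); (12,7,cv); (12,8,cv); (12,10,cvk); (18,3,cv); (18,15,cv); (18,17,cv); (19,4,cv); (19,15,cv); (19,16,cv); (20,8,cv); (20,16,cv); (20,17,cv); (21,15,cv); (21,16,cv); (21,17,cv); (25,3,cv); (25,22,cv); (25,24,cv); (26,4,cv); (26,22,cv); (26,23,cv); (27,10,cv); (27,23,cv); (27,24,cv); (28,22,cv); (28,23,cv); (28,24,cv)


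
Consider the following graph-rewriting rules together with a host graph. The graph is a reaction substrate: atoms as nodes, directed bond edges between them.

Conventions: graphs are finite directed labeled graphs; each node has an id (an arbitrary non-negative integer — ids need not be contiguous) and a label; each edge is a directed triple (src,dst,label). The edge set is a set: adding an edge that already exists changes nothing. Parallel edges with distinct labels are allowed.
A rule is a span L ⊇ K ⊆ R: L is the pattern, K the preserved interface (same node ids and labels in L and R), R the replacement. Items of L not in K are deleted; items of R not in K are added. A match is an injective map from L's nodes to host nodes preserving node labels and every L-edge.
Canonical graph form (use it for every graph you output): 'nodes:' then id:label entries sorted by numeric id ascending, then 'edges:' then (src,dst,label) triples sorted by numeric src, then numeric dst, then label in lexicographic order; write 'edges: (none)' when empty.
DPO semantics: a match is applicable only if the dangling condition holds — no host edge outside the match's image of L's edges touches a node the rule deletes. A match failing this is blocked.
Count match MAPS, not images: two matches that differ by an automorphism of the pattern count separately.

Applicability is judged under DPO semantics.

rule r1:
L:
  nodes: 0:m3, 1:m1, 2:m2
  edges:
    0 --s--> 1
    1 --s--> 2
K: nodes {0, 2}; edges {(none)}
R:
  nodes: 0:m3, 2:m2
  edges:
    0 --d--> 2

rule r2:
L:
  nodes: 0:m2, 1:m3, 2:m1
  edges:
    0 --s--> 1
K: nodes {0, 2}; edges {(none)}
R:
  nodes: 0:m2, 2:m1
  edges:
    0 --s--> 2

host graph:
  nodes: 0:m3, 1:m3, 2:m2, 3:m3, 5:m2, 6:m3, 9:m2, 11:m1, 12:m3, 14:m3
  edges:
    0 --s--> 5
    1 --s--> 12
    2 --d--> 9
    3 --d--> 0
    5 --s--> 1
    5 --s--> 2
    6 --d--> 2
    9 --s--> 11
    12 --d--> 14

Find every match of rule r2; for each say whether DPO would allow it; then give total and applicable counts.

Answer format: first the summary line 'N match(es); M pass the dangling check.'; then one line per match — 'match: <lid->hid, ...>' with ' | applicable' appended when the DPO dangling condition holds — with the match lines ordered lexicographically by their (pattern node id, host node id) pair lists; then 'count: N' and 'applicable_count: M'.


1 match(es); 0 pass the dangling check.
match: 0->5, 1->1, 2->11
count: 1
applicable_count: 0


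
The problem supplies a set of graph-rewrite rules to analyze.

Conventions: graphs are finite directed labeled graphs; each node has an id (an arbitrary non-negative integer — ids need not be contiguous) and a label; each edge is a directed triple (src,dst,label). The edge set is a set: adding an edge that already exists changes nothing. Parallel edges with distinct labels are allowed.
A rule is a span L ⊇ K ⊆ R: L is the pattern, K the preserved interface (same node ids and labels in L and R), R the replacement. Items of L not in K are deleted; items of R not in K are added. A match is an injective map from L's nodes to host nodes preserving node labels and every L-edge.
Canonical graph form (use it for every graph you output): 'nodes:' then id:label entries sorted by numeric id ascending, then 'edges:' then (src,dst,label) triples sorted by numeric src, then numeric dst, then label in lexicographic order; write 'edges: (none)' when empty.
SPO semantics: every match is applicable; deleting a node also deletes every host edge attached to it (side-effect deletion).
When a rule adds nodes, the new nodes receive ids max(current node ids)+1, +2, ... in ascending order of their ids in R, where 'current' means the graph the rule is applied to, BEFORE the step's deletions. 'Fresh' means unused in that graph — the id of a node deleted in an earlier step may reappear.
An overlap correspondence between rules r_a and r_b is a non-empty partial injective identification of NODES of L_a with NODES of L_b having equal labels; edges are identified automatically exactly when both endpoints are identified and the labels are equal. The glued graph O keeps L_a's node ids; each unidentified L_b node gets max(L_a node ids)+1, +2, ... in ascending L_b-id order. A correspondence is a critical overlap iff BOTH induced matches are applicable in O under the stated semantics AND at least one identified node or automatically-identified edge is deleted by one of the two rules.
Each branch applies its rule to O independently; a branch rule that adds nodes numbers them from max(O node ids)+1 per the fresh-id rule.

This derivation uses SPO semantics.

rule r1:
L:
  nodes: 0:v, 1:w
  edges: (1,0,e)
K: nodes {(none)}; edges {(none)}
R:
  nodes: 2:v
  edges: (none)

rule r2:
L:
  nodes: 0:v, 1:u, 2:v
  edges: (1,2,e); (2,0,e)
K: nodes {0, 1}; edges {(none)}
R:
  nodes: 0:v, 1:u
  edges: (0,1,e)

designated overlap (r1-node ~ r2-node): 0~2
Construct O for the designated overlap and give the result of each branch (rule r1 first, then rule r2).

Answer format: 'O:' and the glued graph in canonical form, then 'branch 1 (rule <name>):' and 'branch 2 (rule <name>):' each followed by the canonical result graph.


O:
nodes: 0:v, 1:w, 2:v, 3:u
edges: (0,2,e); (1,0,e); (3,0,e)
branch 1 (rule r1):
nodes: 2:v, 3:u, 4:v
edges: (none)
branch 2 (rule r2):
nodes: 1:w, 2:v, 3:u
edges: (2,3,e)


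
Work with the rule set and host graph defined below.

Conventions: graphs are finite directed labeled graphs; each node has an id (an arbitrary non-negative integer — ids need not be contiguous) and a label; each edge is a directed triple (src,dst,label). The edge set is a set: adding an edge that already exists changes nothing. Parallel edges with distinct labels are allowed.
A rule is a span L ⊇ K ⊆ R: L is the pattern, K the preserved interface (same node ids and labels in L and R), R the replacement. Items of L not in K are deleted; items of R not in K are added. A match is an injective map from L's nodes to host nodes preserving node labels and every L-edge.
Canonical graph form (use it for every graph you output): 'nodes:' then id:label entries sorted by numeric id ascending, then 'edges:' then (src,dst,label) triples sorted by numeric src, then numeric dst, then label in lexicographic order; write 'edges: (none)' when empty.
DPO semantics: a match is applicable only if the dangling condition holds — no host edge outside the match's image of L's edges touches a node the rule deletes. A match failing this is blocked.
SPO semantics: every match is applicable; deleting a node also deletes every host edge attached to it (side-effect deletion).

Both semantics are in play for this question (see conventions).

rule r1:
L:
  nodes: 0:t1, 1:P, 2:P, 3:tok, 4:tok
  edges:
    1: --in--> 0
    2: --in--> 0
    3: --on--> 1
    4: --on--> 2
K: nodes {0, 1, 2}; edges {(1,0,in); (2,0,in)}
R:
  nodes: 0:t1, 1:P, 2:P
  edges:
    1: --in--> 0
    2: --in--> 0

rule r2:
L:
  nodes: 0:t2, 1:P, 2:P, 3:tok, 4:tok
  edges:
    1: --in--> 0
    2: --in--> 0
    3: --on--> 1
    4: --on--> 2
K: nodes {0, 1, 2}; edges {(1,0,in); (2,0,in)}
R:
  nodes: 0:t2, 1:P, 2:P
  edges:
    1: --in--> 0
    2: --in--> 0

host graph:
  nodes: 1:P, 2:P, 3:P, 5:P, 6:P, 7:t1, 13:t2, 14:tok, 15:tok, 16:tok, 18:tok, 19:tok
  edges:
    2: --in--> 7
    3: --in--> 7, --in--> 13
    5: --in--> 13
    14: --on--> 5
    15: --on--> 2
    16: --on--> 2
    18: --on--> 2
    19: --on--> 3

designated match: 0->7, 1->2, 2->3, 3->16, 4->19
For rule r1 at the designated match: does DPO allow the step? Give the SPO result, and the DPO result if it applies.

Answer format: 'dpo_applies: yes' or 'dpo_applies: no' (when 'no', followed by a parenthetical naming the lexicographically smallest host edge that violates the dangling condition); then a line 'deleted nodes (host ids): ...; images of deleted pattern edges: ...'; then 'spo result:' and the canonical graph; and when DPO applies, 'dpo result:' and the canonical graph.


dpo_applies: yes
deleted nodes (host ids): 16, 19; images of deleted pattern edges: (16,2,on); (19,3,on)
spo result:
nodes: 1:P, 2:P, 3:P, 5:P, 6:P, 7:t1, 13:t2, 14:tok, 15:tok, 18:tok
edges: (2,7,in); (3,7,in); (3,13,in); (5,13,in); (14,5,on); (15,2,on); (18,2,on)
dpo result:
nodes: 1:P, 2:P, 3:P, 5:P, 6:P, 7:t1, 13:t2, 14:tok, 15:tok, 18:tok
edges: (2,7,in); (3,7,in); (3,13,in); (5,13,in); (14,5,on); (15,2,on); (18,2,on)


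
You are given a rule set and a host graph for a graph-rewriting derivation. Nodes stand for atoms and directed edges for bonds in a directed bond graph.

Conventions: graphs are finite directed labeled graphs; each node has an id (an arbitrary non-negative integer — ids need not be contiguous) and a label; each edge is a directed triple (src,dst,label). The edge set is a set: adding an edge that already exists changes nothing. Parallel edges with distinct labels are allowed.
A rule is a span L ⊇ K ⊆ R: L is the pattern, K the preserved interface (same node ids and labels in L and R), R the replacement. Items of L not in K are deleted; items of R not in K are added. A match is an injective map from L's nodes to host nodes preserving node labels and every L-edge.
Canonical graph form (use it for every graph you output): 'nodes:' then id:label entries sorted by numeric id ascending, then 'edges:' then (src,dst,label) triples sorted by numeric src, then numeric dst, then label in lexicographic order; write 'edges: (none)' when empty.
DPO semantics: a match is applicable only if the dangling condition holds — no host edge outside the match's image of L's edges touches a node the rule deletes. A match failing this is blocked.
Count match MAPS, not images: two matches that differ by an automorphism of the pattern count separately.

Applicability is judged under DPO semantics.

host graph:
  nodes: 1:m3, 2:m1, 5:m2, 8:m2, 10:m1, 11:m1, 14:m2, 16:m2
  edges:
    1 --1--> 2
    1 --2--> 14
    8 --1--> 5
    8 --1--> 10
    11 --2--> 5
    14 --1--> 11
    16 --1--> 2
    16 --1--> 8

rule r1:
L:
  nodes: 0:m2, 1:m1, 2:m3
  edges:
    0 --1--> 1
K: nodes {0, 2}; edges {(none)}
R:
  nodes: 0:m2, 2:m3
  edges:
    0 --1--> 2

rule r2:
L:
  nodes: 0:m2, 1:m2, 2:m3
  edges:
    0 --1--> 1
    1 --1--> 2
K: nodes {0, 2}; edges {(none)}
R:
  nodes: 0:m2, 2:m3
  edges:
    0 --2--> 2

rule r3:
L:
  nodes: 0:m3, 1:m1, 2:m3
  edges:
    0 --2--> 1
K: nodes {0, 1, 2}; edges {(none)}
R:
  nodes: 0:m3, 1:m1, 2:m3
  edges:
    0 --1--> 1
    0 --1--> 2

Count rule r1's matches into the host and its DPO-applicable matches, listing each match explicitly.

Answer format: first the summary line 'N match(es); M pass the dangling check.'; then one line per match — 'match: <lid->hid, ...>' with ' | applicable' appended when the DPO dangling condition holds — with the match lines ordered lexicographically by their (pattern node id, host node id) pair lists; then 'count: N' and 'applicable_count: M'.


3 match(es); 1 pass the dangling check.
match: 0->8, 1->10, 2->1 | applicable
match: 0->14, 1->11, 2->1
match: 0->16, 1->2, 2->1
count: 3
applicable_count: 1


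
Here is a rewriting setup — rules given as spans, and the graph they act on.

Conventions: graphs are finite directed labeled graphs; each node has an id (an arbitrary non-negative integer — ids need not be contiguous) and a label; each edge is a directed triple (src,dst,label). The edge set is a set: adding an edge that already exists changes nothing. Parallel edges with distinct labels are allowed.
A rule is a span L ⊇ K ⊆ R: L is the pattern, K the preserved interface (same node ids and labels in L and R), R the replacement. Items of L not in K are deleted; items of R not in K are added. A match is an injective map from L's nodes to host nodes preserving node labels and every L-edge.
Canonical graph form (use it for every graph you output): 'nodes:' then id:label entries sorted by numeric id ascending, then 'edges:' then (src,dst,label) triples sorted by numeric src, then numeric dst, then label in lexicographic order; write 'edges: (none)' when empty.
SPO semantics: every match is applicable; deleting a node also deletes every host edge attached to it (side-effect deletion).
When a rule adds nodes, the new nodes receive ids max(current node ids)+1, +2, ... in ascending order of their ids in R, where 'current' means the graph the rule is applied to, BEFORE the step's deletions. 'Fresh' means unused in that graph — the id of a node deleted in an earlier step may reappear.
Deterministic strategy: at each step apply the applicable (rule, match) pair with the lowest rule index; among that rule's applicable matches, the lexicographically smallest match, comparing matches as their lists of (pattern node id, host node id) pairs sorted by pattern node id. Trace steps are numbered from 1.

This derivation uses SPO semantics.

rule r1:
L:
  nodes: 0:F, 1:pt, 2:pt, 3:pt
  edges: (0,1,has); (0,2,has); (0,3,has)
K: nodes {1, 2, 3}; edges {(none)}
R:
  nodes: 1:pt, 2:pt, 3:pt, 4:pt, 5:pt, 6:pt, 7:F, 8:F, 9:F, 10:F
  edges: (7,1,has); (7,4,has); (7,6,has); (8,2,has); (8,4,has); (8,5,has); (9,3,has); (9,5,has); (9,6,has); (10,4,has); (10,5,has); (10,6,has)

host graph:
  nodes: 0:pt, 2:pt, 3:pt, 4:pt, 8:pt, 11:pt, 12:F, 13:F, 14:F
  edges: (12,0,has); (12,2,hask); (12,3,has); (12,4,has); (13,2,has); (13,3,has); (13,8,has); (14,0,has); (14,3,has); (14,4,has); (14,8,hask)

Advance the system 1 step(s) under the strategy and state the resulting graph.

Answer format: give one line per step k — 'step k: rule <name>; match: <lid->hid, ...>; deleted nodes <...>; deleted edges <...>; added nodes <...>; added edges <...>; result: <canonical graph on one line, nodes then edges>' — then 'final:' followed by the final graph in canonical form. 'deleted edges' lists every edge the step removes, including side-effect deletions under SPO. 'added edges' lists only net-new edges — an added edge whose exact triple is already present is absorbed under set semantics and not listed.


step 1: rule r1; match: 0->12, 1->0, 2->3, 3->4; deleted nodes 12; deleted edges (12,0,has); (12,2,hask); (12,3,has); (12,4,has); added nodes 15, 16, 17, 18, 19, 20, 21; added edges (18,0,has); (18,15,has); (18,17,has); (19,3,has); (19,15,has); (19,16,has); (20,4,has); (20,16,has); (20,17,has); (21,15,has); (21,16,has); (21,17,has); result: nodes: 0:pt, 2:pt, 3:pt, 4:pt, 8:pt, 11:pt, 13:F, 14:F, 15:pt, 16:pt, 17:pt, 18:F, 19:F, 20:F, 21:F edges: (13,2,has); (13,3,has); (13,8,has); (14,0,has); (14,3,has); (14,4,has); (14,8,hask); (18,0,has); (18,15,has); (18,17,has); (19,3,has); (19,15,has); (19,16,has); (20,4,has); (20,16,has); (20,17,has); (21,15,has); (21,16,has); (21,17,has)
final:
nodes: 0:pt, 2:pt, 3:pt, 4:pt, 8:pt, 11:pt, 13:F, 14:F, 15:pt, 16:pt, 17:pt, 18:F, 19:F, 20:F, 21:F
edges: (13,2,has); (13,3,has); (13,8,has); (14,0,has); (14,3,has); (14,4,has); (14,8,hask); (18,0,has); (18,15,has); (18,17,has); (19,3,has); (19,15,has); (19,16,has); (20,4,has); (20,16,has); (20,17,has); (21,15,has); (21,16,has); (21,17,has)


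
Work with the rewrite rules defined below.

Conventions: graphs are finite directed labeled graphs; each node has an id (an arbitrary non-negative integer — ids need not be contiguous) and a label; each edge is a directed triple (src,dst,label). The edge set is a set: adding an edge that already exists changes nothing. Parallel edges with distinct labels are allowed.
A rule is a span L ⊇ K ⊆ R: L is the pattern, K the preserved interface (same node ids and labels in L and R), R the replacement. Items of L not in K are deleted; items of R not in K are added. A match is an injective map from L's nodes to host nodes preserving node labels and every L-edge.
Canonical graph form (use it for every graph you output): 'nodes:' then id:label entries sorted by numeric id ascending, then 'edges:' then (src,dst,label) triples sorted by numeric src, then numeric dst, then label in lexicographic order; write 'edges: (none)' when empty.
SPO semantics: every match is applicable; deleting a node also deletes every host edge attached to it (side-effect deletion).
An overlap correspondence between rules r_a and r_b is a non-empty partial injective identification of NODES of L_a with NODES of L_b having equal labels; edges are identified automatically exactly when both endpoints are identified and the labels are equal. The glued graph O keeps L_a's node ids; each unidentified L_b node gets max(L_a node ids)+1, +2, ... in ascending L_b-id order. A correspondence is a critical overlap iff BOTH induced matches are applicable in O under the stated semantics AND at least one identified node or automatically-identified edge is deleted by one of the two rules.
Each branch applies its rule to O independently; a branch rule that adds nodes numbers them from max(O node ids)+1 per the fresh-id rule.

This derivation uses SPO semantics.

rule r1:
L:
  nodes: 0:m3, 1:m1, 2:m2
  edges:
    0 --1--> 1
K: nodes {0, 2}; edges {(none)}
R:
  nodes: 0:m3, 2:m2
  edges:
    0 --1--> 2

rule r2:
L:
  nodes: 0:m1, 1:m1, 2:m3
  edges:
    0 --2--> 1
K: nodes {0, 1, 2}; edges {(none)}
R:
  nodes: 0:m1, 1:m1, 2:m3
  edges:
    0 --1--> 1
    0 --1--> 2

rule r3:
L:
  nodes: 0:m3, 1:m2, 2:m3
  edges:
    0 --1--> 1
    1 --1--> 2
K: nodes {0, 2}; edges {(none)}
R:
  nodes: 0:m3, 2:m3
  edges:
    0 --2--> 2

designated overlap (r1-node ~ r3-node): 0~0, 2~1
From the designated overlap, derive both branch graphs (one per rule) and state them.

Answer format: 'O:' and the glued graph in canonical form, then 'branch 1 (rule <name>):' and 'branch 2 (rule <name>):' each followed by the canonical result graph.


O:
nodes: 0:m3, 1:m1, 2:m2, 3:m3
edges: (0,1,1); (0,2,1); (2,3,1)
branch 1 (rule r1):
nodes: 0:m3, 2:m2, 3:m3
edges: (0,2,1); (2,3,1)
branch 2 (rule r3):
nodes: 0:m3, 1:m1, 3:m3
edges: (0,1,1); (0,3,2)


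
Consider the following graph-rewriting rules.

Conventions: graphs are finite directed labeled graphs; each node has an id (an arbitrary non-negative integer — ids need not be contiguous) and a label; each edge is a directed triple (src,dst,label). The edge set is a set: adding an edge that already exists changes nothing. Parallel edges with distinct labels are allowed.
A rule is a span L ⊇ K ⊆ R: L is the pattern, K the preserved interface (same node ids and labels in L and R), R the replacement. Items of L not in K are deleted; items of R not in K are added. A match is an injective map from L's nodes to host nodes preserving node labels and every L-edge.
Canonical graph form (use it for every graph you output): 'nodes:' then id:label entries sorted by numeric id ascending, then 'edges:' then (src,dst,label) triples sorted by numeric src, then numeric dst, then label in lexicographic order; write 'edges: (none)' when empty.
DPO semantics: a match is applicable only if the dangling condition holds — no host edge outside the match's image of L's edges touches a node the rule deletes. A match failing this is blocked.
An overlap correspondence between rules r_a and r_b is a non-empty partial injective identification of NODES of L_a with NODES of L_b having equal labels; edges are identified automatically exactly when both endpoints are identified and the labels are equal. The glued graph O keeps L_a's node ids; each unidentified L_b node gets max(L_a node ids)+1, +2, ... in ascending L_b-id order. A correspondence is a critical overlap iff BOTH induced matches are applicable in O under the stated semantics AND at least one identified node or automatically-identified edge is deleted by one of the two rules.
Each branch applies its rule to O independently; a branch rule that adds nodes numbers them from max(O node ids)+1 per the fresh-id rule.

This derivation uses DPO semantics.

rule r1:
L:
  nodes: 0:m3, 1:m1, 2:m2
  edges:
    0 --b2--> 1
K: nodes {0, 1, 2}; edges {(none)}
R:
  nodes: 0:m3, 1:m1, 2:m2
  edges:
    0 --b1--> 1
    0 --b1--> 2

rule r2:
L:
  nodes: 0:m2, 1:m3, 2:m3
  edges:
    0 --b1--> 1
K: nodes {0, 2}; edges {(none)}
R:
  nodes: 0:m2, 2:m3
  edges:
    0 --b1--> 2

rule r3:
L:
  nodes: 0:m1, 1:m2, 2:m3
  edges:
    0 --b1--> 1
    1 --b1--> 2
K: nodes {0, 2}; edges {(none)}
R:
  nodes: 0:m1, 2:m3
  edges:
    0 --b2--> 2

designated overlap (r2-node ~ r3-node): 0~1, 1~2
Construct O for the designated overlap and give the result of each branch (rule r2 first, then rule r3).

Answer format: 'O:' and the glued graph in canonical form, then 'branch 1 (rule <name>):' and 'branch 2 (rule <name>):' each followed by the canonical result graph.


O:
nodes: 0:m2, 1:m3, 2:m3, 3:m1
edges: (0,1,b1); (3,0,b1)
branch 1 (rule r2):
nodes: 0:m2, 2:m3, 3:m1
edges: (0,2,b1); (3,0,b1)
branch 2 (rule r3):
nodes: 1:m3, 2:m3, 3:m1
edges: (3,1,b2)


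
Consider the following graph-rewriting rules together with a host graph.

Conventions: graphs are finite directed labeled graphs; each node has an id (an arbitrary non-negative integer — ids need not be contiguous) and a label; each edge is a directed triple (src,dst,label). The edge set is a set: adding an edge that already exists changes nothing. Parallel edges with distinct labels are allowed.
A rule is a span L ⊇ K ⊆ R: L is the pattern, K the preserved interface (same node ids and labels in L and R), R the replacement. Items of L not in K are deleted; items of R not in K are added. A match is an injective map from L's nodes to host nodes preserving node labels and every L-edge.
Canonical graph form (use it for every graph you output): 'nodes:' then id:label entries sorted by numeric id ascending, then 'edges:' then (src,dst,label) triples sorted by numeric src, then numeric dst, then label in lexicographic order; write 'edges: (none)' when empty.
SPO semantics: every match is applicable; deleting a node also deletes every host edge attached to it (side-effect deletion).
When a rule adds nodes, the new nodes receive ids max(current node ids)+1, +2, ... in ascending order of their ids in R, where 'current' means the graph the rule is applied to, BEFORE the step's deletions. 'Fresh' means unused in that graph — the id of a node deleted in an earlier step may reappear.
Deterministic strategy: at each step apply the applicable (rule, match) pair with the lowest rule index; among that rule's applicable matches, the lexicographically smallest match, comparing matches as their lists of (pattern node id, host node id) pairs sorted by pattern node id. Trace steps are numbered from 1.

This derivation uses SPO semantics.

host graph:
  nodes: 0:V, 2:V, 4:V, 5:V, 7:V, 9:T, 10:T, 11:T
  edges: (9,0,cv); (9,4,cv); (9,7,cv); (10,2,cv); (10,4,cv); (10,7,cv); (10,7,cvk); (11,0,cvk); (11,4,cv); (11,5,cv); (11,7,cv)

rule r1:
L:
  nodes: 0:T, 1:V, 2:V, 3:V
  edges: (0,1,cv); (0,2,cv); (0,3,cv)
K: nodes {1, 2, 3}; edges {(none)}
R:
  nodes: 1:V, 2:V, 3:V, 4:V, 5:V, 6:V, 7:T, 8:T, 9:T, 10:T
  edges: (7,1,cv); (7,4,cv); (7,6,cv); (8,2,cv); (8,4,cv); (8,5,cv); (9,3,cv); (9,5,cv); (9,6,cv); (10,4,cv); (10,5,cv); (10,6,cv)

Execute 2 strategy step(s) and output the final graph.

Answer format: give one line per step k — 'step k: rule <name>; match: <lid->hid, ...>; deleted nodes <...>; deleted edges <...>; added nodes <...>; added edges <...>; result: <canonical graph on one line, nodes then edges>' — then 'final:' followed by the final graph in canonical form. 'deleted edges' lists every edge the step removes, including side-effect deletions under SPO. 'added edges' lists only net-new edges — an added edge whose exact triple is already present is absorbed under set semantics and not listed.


step 1: rule r1; match: 0->9, 1->0, 2->4, 3->7; deleted nodes 9; deleted edges (9,0,cv); (9,4,cv); (9,7,cv); added nodes 12, 13, 14, 15, 16, 17, 18; added edges (15,0,cv); (15,12,cv); (15,14,cv); (16,4,cv); (16,12,cv); (16,13,cv); (17,7,cv); (17,13,cv); (17,14,cv); (18,12,cv); (18,13,cv); (18,14,cv); result: nodes: 0:V, 2:V, 4:V, 5:V, 7:V, 10:T, 11:T, 12:V, 13:V, 14:V, 15:T, 16:T, 17:T, 18:T edges: (10,2,cv); (10,4,cv); (10,7,cv); (10,7,cvk); (11,0,cvk); (11,4,cv); (11,5,cv); (11,7,cv); (15,0,cv); (15,12,cv); (15,14,cv); (16,4,cv); (16,12,cv); (16,13,cv); (17,7,cv); (17,13,cv); (17,14,cv); (18,12,cv); (18,13,cv); (18,14,cv)
step 2: rule r1; match: 0->10, 1->2, 2->4, 3->7; deleted nodes 10; deleted edges (10,2,cv); (10,4,cv); (10,7,cv); (10,7,cvk); added nodes 19, 20, 21, 22, 23, 24, 25; added edges (22,2,cv); (22,19,cv); (22,21,cv); (23,4,cv); (23,19,cv); (23,20,cv); (24,7,cv); (24,20,cv); (24,21,cv); (25,19,cv); (25,20,cv); (25,21,cv); result: nodes: 0:V, 2:V, 4:V, 5:V, 7:V, 11:T, 12:V, 13:V, 14:V, 15:T, 16:T, 17:T, 18:T, 19:V, 20:V, 21:V, 22:T, 23:T, 24:T, 25:T edges: (11,0,cvk); (11,4,cv); (11,5,cv); (11,7,cv); (15,0,cv); (15,12,cv); (15,14,cv); (16,4,cv); (16,12,cv); (16,13,cv); (17,7,cv); (17,13,cv); (17,14,cv); (18,12,cv); (18,13,cv); (18,14,cv); (22,2,cv); (22,19,cv); (22,21,cv); (23,4,cv); (23,19,cv); (23,20,cv); (24,7,cv); (24,20,cv); (24,21,cv); (25,19,cv); (25,20,cv); (25,21,cv)
final:
nodes: 0:V, 2:V, 4:V, 5:V, 7:V, 11:T, 12:V, 13:V, 14:V, 15:T, 16:T, 17:T, 18:T, 19:V, 20:V, 21:V, 22:T, 23:T, 24:T, 25:T
edges: (11,0,cvk); (11,4,cv); (11,5,cv); (11,7,cv); (15,0,cv); (15,12,cv); (15,14,cv); (16,4,cv); (16,12,cv); (16,13,cv); (17,7,cv); (17,13,cv); (17,14,cv); (18,12,cv); (18,13,cv); (18,14,cv); (22,2,cv); (22,19,cv); (22,21,cv); (23,4,cv); (23,19,cv); (23,20,cv); (24,7,cv); (24,20,cv); (24,21,cv); (25,19,cv); (25,20,cv); (25,21,cv)


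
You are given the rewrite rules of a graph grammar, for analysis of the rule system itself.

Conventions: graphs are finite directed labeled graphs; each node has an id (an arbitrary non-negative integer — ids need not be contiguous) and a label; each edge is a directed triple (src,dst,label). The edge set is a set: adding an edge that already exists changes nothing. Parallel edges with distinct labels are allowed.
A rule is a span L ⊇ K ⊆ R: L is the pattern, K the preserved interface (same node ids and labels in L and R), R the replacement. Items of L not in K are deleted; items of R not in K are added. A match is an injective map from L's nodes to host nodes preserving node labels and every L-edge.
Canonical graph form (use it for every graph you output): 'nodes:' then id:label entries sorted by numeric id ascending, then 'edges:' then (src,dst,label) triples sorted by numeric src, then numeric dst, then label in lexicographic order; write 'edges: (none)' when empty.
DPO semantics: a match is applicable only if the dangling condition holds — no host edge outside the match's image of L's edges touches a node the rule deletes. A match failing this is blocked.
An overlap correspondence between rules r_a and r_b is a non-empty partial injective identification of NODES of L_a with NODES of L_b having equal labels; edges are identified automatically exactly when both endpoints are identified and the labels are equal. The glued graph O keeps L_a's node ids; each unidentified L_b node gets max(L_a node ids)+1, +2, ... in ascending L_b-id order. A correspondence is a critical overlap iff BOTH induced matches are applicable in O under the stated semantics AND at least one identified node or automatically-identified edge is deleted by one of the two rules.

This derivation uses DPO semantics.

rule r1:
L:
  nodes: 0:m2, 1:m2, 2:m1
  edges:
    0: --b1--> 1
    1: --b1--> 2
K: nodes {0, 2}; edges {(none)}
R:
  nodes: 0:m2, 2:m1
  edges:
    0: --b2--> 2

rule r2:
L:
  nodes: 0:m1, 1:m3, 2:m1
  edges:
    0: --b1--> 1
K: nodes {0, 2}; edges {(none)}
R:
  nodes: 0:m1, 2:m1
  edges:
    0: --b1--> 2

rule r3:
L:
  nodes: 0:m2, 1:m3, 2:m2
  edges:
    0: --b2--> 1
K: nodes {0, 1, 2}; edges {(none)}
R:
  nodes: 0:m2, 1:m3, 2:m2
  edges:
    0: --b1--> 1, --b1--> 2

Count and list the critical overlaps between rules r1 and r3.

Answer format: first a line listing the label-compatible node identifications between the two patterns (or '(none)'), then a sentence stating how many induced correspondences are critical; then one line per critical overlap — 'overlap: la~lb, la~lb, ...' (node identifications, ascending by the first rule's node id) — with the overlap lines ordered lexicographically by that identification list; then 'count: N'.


label-compatible node identifications between L(r1) and L(r3): 0~0, 0~2, 1~0, 1~2
2 of the induced correspondences are critical overlaps of r1 and r3.
overlap: 0~0, 1~2
overlap: 1~2
count: 2


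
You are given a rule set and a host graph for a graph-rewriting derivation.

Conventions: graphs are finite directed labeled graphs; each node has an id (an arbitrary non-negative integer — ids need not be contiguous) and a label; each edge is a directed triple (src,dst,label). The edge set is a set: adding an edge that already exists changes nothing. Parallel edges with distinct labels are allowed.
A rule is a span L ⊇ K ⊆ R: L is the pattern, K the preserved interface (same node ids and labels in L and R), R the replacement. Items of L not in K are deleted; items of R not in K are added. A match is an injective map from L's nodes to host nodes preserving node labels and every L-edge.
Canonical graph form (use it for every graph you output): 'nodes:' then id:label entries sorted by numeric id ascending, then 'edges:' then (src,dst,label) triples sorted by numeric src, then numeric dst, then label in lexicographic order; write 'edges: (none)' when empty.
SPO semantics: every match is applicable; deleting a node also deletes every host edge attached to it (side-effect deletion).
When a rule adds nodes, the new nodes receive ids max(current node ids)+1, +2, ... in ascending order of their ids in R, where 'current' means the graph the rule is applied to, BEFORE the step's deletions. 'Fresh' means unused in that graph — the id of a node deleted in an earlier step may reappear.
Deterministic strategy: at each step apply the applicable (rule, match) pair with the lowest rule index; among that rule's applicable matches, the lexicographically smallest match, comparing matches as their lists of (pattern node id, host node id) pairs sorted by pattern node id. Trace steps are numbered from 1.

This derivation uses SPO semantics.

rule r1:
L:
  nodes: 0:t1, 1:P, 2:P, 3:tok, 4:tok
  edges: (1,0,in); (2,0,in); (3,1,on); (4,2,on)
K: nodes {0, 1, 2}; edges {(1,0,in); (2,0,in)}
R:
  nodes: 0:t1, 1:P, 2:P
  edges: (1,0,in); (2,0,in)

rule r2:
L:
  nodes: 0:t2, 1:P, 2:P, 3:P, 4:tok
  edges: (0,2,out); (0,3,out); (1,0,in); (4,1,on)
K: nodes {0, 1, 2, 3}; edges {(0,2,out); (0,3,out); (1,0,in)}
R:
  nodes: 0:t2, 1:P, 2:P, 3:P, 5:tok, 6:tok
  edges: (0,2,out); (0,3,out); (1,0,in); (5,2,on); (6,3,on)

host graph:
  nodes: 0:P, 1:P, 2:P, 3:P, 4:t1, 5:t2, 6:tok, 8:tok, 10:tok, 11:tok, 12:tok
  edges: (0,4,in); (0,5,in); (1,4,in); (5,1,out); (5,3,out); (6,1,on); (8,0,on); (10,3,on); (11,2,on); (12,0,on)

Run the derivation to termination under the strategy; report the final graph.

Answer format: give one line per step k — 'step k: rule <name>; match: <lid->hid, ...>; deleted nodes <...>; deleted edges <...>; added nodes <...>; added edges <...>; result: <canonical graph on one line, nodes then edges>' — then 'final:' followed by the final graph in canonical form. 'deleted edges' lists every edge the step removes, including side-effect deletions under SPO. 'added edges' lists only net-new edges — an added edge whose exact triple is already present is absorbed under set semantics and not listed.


step 1: rule r1; match: 0->4, 1->0, 2->1, 3->8, 4->6; deleted nodes 6, 8; deleted edges (6,1,on); (8,0,on); added nodes (none); added edges (none); result: nodes: 0:P, 1:P, 2:P, 3:P, 4:t1, 5:t2, 10:tok, 11:tok, 12:tok edges: (0,4,in); (0,5,in); (1,4,in); (5,1,out); (5,3,out); (10,3,on); (11,2,on); (12,0,on)
step 2: rule r2; match: 0->5, 1->0, 2->1, 3->3, 4->12; deleted nodes 12; deleted edges (12,0,on); added nodes 13, 14; added edges (13,1,on); (14,3,on); result: nodes: 0:P, 1:P, 2:P, 3:P, 4:t1, 5:t2, 10:tok, 11:tok, 13:tok, 14:tok edges: (0,4,in); (0,5,in); (1,4,in); (5,1,out); (5,3,out); (10,3,on); (11,2,on); (13,1,on); (14,3,on)
final:
nodes: 0:P, 1:P, 2:P, 3:P, 4:t1, 5:t2, 10:tok, 11:tok, 13:tok, 14:tok
edges: (0,4,in); (0,5,in); (1,4,in); (5,1,out); (5,3,out); (10,3,on); (11,2,on); (13,1,on); (14,3,on)


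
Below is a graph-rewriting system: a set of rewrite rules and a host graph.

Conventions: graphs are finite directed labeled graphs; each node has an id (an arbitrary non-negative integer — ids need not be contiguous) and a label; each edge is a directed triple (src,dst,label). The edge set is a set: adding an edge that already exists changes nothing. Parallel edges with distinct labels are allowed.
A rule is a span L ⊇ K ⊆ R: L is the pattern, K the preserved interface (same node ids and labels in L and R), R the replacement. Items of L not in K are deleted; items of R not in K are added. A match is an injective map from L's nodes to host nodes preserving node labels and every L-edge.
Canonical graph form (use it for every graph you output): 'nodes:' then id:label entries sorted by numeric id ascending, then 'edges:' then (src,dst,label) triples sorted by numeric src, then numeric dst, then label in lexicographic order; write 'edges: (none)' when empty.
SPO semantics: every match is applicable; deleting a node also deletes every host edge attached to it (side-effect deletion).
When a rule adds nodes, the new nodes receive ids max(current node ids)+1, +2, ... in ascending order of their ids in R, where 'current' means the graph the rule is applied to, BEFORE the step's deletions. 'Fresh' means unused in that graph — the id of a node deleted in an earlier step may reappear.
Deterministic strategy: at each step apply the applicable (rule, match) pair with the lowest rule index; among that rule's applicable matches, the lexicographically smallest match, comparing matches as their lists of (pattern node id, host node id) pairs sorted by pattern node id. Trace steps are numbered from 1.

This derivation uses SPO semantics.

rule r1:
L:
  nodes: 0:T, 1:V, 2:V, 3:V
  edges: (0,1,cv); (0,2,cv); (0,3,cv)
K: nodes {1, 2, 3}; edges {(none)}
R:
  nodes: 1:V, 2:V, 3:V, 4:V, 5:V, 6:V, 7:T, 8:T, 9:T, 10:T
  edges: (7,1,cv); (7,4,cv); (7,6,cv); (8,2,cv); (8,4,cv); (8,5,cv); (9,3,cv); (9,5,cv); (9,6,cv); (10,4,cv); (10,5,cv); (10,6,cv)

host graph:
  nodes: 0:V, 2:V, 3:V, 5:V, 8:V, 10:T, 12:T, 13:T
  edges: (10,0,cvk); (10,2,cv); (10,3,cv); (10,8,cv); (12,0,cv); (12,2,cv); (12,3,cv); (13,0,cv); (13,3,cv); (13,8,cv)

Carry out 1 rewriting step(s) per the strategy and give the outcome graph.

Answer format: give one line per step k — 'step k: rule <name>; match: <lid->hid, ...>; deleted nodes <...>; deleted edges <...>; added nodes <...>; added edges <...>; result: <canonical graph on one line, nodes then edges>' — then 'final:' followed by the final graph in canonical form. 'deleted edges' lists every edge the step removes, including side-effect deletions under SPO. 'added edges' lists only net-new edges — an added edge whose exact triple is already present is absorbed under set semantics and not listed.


step 1: rule r1; match: 0->10, 1->2, 2->3, 3->8; deleted nodes 10; deleted edges (10,0,cvk); (10,2,cv); (10,3,cv); (10,8,cv); added nodes 14, 15, 16, 17, 18, 19, 20; added edges (17,2,cv); (17,14,cv); (17,16,cv); (18,3,cv); (18,14,cv); (18,15,cv); (19,8,cv); (19,15,cv); (19,16,cv); (20,14,cv); (20,15,cv); (20,16,cv); result: nodes: 0:V, 2:V, 3:V, 5:V, 8:V, 12:T, 13:T, 14:V, 15:V, 16:V, 17:T, 18:T, 19:T, 20:T edges: (12,0,cv); (12,2,cv); (12,3,cv); (13,0,cv); (13,3,cv); (13,8,cv); (17,2,cv); (17,14,cv); (17,16,cv); (18,3,cv); (18,14,cv); (18,15,cv); (19,8,cv); (19,15,cv); (19,16,cv); (20,14,cv); (20,15,cv); (20,16,cv)
final:
nodes: 0:V, 2:V, 3:V, 5:V, 8:V, 12:T, 13:T, 14:V, 15:V, 16:V, 17:T, 18:T, 19:T, 20:T
edges: (12,0,cv); (12,2,cv); (12,3,cv); (13,0,cv); (13,3,cv); (13,8,cv); (17,2,cv); (17,14,cv); (17,16,cv); (18,3,cv); (18,14,cv); (18,15,cv); (19,8,cv); (19,15,cv); (19,16,cv); (20,14,cv); (20,15,cv); (20,16,cv)
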